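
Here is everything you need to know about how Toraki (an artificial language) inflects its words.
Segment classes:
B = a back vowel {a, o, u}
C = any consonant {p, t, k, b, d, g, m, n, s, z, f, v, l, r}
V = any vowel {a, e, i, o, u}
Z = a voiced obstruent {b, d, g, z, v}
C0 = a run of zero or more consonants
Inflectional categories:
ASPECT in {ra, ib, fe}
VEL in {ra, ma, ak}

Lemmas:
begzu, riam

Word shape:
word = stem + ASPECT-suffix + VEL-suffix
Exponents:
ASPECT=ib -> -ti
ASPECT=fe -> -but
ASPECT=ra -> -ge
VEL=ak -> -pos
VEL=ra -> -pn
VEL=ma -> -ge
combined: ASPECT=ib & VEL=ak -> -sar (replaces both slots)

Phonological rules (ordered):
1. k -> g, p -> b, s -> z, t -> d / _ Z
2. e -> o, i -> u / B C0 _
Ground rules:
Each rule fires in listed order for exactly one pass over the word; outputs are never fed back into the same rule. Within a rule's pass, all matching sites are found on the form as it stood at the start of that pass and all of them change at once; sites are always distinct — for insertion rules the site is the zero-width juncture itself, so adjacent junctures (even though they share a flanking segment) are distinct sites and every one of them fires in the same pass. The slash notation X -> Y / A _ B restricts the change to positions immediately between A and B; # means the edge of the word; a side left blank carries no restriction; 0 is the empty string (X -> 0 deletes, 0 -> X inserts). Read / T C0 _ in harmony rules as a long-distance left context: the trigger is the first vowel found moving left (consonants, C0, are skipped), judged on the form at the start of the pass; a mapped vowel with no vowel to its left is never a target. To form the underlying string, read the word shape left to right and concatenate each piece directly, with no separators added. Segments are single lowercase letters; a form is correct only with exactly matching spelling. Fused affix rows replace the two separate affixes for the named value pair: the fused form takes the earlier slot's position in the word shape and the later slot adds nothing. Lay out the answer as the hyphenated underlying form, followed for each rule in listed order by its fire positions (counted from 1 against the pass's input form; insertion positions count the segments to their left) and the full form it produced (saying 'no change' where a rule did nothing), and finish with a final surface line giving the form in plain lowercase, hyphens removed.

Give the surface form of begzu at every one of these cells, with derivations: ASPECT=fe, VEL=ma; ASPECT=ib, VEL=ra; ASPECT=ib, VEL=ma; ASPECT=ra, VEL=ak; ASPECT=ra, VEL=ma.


cell ASPECT=fe, VEL=ma:
underlying: begzu-but-ge
1. k -> g, p -> b, s -> z, t -> d / _ Z: fires at position(s) 8: begzubudge
2. e -> o, i -> u / B C0 _: fires at position(s) 10: begzubudgo
surface: begzubudgo

cell ASPECT=ib, VEL=ra:
underlying: begzu-ti-pn
1. k -> g, p -> b, s -> z, t -> d / _ Z: no change
2. e -> o, i -> u / B C0 _: fires at position(s) 7: begzutupn
surface: begzutupn

cell ASPECT=ib, VEL=ma:
underlying: begzu-ti-ge
1. k -> g, p -> b, s -> z, t -> d / _ Z: no change
2. e -> o, i -> u / B C0 _: fires at position(s) 7: begzutuge
surface: begzutuge

cell ASPECT=ra, VEL=ak:
underlying: begzu-ge-pos
1. k -> g, p -> b, s -> z, t -> d / _ Z: no change
2. e -> o, i -> u / B C0 _: fires at position(s) 7: begzugopos
surface: begzugopos

cell ASPECT=ra, VEL=ma:
underlying: begzu-ge-ge
1. k -> g, p -> b, s -> z, t -> d / _ Z: no change
2. e -> o, i -> u / B C0 _: fires at position(s) 7: begzugoge
surface: begzugoge


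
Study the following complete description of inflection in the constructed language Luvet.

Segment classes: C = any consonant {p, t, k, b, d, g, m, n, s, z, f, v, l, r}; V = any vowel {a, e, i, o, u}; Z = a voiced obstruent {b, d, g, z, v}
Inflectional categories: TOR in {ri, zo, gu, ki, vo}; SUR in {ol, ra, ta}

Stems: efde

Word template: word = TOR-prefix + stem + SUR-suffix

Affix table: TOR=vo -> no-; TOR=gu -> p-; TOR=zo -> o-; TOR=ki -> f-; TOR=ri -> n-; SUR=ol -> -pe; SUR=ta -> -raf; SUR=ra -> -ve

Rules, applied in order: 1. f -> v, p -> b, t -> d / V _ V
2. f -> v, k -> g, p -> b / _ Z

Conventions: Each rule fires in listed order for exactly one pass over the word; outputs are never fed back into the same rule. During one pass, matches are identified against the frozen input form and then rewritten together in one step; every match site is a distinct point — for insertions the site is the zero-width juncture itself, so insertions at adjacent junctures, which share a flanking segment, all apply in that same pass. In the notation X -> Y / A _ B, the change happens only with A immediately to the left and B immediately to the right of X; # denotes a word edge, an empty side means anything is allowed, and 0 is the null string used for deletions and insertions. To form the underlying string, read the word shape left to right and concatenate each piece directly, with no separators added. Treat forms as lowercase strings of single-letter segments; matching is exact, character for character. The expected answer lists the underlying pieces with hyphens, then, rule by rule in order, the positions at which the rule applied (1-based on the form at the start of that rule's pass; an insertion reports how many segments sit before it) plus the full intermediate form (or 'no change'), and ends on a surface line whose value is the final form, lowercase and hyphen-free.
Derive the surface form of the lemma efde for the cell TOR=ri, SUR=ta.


underlying: n-efde-raf
1. f -> v, p -> b, t -> d / V _ V: no change
2. f -> v, k -> g, p -> b / _ Z: fires at position(s) 3: nevderaf
surface: nevderaf


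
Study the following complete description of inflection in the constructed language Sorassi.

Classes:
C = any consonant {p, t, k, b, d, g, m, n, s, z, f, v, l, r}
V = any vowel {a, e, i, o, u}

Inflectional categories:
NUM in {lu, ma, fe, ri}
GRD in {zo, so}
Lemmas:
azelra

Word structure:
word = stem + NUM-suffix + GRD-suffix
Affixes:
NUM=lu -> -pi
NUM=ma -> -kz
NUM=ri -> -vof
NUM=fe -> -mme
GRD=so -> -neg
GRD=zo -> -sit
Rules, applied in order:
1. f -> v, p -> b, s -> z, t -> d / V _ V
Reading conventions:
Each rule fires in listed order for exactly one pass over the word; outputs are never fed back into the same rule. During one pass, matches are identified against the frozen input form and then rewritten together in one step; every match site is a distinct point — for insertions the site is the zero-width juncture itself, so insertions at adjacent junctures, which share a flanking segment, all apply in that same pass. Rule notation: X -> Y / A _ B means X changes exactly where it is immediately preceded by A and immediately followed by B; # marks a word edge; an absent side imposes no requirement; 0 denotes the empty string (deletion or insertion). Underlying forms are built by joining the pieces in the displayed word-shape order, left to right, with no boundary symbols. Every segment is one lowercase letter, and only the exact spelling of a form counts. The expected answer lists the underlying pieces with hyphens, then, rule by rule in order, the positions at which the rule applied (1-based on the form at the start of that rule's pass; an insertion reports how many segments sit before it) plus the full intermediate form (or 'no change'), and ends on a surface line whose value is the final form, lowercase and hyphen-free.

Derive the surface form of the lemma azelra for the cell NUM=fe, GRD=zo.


underlying: azelra-mme-sit
1. f -> v, p -> b, s -> z, t -> d / V _ V: fires at position(s) 10: azelrammezit
surface: azelrammezit


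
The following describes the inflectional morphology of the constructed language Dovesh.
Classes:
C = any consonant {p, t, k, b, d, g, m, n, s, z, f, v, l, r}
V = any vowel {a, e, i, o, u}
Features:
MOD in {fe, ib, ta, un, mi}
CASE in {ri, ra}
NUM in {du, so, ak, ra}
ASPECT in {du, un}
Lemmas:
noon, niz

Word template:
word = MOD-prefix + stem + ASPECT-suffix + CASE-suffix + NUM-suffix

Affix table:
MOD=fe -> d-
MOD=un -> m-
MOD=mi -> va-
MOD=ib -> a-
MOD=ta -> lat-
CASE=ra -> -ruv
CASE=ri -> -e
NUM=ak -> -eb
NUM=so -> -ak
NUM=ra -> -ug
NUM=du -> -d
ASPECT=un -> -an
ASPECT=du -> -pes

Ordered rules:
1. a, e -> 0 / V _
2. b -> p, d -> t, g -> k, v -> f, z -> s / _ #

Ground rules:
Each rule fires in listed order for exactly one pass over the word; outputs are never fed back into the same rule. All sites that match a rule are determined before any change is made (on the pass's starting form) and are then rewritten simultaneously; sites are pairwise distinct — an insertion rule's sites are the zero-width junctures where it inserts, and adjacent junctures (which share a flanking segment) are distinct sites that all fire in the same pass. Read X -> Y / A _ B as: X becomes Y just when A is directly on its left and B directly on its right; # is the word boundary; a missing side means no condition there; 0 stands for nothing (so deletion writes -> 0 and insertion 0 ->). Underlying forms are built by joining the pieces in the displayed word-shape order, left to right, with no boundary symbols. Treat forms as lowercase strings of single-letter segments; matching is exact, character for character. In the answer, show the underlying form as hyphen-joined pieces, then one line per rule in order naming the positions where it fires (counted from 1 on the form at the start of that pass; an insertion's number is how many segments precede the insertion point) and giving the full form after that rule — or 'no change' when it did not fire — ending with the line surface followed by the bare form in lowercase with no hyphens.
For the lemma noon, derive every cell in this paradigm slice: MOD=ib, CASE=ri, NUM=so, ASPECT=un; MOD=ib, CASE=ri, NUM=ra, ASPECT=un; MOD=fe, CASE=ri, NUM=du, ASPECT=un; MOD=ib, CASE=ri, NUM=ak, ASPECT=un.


cell MOD=ib, CASE=ri, NUM=so, ASPECT=un:
underlying: a-noon-an-e-ak
1. a, e -> 0 / V _: fires at position(s) 9: anoonanek
2. b -> p, d -> t, g -> k, v -> f, z -> s / _ #: no change
surface: anoonanek

cell MOD=ib, CASE=ri, NUM=ra, ASPECT=un:
underlying: a-noon-an-e-ug
1. a, e -> 0 / V _: no change
2. b -> p, d -> t, g -> k, v -> f, z -> s / _ #: fires at position(s) 10: anoonaneuk
surface: anoonaneuk

cell MOD=fe, CASE=ri, NUM=du, ASPECT=un:
underlying: d-noon-an-e-d
1. a, e -> 0 / V _: no change
2. b -> p, d -> t, g -> k, v -> f, z -> s / _ #: fires at position(s) 9: dnoonanet
surface: dnoonanet

cell MOD=ib, CASE=ri, NUM=ak, ASPECT=un:
underlying: a-noon-an-e-eb
1. a, e -> 0 / V _: fires at position(s) 9: anoonaneb
2. b -> p, d -> t, g -> k, v -> f, z -> s / _ #: fires at position(s) 9: anoonanep
surface: anoonanep


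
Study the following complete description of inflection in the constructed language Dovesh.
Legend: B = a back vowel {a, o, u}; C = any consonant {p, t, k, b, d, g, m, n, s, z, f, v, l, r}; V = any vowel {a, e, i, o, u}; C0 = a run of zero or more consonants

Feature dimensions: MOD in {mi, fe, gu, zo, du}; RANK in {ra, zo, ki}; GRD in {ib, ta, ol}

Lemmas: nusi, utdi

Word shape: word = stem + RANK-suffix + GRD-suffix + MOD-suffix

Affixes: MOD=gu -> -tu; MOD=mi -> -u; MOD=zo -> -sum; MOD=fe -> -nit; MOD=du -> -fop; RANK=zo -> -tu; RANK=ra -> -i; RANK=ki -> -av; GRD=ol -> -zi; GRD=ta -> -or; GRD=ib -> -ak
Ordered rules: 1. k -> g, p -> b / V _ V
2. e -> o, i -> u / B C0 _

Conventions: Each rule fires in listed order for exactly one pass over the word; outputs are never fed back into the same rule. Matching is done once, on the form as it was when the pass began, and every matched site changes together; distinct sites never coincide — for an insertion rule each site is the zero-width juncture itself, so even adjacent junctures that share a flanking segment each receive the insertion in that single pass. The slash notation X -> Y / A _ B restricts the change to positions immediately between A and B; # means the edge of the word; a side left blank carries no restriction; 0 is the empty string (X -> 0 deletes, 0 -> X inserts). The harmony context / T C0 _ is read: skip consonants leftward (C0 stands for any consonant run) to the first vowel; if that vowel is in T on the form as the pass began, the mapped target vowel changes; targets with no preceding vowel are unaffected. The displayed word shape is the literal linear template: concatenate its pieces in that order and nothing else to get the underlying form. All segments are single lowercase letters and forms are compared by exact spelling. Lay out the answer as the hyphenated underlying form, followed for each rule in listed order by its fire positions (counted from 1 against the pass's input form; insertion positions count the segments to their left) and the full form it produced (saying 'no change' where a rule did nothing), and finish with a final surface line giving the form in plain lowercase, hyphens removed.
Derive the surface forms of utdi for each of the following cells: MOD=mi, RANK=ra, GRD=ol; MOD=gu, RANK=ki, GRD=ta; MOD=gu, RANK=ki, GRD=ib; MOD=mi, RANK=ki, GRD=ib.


cell MOD=mi, RANK=ra, GRD=ol:
underlying: utdi-i-zi-u
1. k -> g, p -> b / V _ V: no change
2. e -> o, i -> u / B C0 _: fires at position(s) 4: utduiziu
surface: utduiziu

cell MOD=gu, RANK=ki, GRD=ta:
underlying: utdi-av-or-tu
1. k -> g, p -> b / V _ V: no change
2. e -> o, i -> u / B C0 _: fires at position(s) 4: utduavortu
surface: utduavortu

cell MOD=gu, RANK=ki, GRD=ib:
underlying: utdi-av-ak-tu
1. k -> g, p -> b / V _ V: no change
2. e -> o, i -> u / B C0 _: fires at position(s) 4: utduavaktu
surface: utduavaktu

cell MOD=mi, RANK=ki, GRD=ib:
underlying: utdi-av-ak-u
1. k -> g, p -> b / V _ V: fires at position(s) 8: utdiavagu
2. e -> o, i -> u / B C0 _: fires at position(s) 4: utduavagu
surface: utduavagu


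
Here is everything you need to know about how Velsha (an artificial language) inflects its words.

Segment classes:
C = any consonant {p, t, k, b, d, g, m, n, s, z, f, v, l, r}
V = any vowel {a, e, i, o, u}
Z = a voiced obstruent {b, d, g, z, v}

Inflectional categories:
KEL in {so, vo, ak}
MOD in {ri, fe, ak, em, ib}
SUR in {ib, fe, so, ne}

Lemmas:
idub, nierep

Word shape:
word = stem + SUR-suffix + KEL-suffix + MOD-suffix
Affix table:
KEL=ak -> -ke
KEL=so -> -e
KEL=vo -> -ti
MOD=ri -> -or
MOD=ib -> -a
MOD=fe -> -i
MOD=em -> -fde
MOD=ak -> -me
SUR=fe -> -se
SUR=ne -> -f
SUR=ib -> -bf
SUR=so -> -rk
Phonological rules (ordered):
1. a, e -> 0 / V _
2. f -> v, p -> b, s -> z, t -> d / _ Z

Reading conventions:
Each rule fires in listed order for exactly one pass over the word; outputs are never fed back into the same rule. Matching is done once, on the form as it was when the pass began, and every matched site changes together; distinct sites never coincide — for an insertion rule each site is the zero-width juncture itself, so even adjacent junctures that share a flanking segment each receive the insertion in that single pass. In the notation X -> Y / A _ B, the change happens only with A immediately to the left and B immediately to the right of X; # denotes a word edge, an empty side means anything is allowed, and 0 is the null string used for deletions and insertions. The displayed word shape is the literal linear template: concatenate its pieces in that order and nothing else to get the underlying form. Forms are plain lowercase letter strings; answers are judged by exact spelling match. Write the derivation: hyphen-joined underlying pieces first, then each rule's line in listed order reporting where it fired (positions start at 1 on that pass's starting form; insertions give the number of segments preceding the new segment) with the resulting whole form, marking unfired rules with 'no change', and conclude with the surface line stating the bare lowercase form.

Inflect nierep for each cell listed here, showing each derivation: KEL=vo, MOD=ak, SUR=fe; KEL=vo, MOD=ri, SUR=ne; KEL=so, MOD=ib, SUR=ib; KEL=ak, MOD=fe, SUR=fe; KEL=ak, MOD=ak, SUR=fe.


cell KEL=vo, MOD=ak, SUR=fe:
underlying: nierep-se-ti-me
1. a, e -> 0 / V _: fires at position(s) 3: nirepsetime
2. f -> v, p -> b, s -> z, t -> d / _ Z: no change
surface: nirepsetime

cell KEL=vo, MOD=ri, SUR=ne:
underlying: nierep-f-ti-or
1. a, e -> 0 / V _: fires at position(s) 3: nirepftior
2. f -> v, p -> b, s -> z, t -> d / _ Z: no change
surface: nirepftior

cell KEL=so, MOD=ib, SUR=ib:
underlying: nierep-bf-e-a
1. a, e -> 0 / V _: fires at position(s) 3, 10: nirepbfe
2. f -> v, p -> b, s -> z, t -> d / _ Z: fires at position(s) 5: nirebbfe
surface: nirebbfe

cell KEL=ak, MOD=fe, SUR=fe:
underlying: nierep-se-ke-i
1. a, e -> 0 / V _: fires at position(s) 3: nirepsekei
2. f -> v, p -> b, s -> z, t -> d / _ Z: no change
surface: nirepsekei

cell KEL=ak, MOD=ak, SUR=fe:
underlying: nierep-se-ke-me
1. a, e -> 0 / V _: fires at position(s) 3: nirepsekeme
2. f -> v, p -> b, s -> z, t -> d / _ Z: no change
surface: nirepsekeme


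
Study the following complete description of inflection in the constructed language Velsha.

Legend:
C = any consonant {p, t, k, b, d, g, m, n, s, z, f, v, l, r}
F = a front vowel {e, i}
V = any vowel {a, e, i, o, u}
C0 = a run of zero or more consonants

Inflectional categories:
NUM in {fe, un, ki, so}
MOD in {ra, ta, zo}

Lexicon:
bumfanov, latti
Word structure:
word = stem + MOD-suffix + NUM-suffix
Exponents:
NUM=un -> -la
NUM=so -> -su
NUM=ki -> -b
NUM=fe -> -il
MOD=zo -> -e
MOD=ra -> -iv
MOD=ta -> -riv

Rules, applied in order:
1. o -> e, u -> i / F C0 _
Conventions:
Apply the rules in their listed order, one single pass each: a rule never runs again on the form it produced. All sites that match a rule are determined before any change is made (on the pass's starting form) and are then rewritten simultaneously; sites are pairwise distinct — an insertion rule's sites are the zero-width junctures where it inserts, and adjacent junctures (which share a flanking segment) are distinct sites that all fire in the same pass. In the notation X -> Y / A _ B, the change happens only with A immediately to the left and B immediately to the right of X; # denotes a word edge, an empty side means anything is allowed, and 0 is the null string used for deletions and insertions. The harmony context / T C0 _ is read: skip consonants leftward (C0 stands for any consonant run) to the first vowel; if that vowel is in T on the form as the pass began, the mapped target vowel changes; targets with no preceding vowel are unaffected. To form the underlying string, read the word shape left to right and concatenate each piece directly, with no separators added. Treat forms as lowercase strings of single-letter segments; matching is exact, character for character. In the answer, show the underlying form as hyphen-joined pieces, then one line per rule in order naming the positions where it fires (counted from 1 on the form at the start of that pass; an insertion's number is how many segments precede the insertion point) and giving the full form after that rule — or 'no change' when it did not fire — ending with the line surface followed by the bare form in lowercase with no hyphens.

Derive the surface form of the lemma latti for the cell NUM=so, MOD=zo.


underlying: latti-e-su
1. o -> e, u -> i / F C0 _: fires at position(s) 8: lattiesi
surface: lattiesi


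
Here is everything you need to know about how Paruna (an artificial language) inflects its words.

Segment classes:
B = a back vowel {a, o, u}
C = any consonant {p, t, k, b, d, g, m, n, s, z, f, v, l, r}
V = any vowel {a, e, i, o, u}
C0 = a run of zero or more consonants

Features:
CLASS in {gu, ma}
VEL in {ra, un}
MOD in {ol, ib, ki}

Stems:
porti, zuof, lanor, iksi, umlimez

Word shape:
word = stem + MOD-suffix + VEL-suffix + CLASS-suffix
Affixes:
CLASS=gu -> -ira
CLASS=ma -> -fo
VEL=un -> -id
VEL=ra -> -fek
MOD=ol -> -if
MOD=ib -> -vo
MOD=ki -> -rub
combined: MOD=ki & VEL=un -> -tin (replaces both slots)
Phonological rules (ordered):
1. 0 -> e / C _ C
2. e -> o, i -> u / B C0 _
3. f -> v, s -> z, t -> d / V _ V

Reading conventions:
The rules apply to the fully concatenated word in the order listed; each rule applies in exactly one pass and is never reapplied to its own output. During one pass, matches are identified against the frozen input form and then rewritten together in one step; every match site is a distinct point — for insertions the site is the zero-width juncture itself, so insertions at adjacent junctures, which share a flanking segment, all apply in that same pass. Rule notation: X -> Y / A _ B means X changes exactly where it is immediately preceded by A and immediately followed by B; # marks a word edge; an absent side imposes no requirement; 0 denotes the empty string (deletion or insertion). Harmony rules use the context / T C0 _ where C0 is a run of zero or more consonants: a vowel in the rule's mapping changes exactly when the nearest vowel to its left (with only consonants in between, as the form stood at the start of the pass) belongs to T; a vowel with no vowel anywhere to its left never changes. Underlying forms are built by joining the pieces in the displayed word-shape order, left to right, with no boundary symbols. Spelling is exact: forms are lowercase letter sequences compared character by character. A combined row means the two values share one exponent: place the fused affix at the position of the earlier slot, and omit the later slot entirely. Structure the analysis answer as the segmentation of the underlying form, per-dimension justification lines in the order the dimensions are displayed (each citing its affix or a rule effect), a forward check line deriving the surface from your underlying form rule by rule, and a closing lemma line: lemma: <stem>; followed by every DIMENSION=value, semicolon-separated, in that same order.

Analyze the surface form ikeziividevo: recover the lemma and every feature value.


underlying: iksi-if-id-fo
CLASS=ma - signalled by the affix -fo
VEL=un - signalled by the affix -id
MOD=ol - signalled by the affix -if
check: iksiifidfo -> ikesiifidefo -> ikesiifidefo -> ikeziividevo
lemma: iksi; CLASS=ma; VEL=un; MOD=ol


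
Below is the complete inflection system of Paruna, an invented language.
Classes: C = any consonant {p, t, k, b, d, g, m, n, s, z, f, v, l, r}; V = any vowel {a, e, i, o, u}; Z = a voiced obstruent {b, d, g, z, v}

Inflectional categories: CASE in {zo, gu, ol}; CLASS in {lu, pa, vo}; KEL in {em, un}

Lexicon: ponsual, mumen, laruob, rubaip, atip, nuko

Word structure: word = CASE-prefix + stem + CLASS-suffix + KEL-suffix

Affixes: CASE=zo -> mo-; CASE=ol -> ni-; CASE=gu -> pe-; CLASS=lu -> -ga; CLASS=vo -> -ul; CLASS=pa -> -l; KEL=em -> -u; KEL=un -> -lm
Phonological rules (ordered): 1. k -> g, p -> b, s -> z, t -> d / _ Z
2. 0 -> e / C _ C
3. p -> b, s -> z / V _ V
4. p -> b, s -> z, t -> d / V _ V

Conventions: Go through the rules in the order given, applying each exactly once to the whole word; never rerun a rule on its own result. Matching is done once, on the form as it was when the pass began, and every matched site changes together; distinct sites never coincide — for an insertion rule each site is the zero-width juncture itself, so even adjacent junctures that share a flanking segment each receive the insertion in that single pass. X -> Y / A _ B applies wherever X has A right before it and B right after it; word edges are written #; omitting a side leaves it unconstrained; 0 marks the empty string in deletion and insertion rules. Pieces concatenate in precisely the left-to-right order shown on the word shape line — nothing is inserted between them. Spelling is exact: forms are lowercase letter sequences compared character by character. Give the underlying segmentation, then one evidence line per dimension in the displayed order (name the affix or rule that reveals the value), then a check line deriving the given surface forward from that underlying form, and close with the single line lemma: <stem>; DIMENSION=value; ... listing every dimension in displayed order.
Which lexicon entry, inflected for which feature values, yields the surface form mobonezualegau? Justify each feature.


underlying: mo-ponsual-ga-u
CASE=zo - signalled by the affix mo-
CLASS=lu - signalled by the affix -ga
KEL=em - signalled by the affix -u
check: moponsualgau -> moponsualgau -> moponesualegau -> mobonezualegau -> mobonezualegau
lemma: ponsual; CASE=zo; CLASS=lu; KEL=em


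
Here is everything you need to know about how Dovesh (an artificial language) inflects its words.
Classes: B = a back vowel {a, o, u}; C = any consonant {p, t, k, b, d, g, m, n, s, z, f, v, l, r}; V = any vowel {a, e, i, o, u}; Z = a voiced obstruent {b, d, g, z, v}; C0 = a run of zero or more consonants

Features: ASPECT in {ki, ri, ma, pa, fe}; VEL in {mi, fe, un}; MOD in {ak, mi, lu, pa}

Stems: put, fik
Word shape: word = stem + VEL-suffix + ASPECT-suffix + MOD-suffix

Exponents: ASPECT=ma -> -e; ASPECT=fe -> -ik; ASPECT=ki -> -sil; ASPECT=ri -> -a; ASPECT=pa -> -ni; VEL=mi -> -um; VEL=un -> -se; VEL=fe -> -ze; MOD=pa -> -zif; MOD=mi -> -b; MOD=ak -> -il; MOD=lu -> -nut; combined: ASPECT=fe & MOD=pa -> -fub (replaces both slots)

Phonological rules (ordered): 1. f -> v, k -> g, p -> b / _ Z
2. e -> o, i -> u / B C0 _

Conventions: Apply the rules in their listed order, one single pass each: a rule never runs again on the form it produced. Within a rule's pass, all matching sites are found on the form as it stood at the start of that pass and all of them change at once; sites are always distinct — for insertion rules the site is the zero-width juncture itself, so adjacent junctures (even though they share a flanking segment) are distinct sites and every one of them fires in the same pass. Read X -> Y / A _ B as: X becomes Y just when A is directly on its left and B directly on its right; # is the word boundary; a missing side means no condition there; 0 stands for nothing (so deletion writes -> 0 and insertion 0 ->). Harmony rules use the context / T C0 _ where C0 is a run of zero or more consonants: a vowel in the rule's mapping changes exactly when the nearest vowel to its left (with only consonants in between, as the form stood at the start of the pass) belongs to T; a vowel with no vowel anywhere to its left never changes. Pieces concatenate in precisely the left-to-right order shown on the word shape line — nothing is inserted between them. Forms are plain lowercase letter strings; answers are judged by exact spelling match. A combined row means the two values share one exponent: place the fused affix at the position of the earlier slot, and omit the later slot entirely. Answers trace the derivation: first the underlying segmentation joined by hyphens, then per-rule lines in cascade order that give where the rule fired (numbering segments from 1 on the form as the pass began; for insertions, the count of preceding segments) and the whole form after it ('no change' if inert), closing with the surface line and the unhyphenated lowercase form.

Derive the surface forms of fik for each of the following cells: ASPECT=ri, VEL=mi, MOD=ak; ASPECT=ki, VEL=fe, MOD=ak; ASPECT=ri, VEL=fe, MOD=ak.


cell ASPECT=ri, VEL=mi, MOD=ak:
underlying: fik-um-a-il
1. f -> v, k -> g, p -> b / _ Z: no change
2. e -> o, i -> u / B C0 _: fires at position(s) 7: fikumaul
surface: fikumaul

cell ASPECT=ki, VEL=fe, MOD=ak:
underlying: fik-ze-sil-il
1. f -> v, k -> g, p -> b / _ Z: fires at position(s) 3: figzesilil
2. e -> o, i -> u / B C0 _: no change
surface: figzesilil

cell ASPECT=ri, VEL=fe, MOD=ak:
underlying: fik-ze-a-il
1. f -> v, k -> g, p -> b / _ Z: fires at position(s) 3: figzeail
2. e -> o, i -> u / B C0 _: fires at position(s) 7: figzeaul
surface: figzeaul


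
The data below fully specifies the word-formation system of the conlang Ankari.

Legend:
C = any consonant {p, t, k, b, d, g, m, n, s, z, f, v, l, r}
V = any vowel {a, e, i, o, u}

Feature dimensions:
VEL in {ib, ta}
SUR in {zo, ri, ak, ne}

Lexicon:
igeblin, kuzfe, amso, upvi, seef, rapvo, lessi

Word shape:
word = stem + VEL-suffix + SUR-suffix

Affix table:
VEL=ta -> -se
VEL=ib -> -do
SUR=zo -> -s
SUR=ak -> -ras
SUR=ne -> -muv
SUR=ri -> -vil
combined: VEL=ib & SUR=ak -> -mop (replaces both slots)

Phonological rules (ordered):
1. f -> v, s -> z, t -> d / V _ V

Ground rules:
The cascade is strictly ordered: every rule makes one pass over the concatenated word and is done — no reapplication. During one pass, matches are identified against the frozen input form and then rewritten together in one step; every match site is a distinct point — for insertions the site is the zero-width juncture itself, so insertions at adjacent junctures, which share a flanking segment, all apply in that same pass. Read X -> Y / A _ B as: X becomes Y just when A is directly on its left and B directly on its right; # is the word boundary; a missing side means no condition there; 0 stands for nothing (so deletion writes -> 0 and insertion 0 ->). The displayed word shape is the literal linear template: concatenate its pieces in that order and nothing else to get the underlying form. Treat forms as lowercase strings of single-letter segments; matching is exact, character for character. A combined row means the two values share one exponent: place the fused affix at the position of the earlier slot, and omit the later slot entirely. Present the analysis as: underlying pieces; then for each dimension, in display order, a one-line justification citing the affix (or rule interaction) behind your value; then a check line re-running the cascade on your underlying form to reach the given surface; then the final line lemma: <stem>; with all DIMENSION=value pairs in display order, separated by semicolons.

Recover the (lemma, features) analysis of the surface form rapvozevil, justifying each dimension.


underlying: rapvo-se-vil
VEL=ta - signalled by the affix -se
SUR=ri - signalled by the affix -vil
check: rapvosevil -> rapvozevil
lemma: rapvo; VEL=ta; SUR=ri


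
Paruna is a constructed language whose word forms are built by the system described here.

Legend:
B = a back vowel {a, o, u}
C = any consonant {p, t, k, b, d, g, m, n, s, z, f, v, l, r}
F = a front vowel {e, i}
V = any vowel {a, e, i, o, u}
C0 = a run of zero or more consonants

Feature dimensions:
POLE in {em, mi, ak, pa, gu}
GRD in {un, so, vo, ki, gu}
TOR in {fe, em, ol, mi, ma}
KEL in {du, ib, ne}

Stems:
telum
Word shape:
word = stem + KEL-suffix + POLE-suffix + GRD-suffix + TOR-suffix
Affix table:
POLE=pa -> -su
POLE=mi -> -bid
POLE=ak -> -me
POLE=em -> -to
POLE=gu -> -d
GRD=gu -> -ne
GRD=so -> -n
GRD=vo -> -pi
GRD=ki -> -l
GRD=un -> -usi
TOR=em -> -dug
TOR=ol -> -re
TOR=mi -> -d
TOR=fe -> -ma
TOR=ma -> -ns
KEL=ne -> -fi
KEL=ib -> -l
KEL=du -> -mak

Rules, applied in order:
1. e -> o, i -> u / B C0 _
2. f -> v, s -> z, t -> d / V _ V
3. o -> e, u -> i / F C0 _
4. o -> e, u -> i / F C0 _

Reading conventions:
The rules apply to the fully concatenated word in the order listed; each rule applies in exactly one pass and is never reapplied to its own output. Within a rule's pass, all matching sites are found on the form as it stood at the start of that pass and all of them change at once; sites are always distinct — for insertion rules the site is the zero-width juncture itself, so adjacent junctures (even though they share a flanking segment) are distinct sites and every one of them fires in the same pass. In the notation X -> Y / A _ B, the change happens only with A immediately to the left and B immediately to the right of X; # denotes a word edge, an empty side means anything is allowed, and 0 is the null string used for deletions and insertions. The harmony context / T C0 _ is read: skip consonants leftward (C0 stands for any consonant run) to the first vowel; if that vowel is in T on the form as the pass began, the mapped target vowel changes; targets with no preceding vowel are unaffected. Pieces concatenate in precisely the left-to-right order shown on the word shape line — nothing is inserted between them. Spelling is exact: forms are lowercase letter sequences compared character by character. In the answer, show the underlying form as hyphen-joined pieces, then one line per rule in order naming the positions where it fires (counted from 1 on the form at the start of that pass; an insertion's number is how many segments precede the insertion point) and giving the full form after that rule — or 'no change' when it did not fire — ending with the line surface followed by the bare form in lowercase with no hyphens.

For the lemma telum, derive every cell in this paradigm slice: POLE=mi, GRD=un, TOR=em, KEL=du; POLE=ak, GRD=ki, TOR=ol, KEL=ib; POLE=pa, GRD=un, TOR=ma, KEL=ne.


cell POLE=mi, GRD=un, TOR=em, KEL=du:
underlying: telum-mak-bid-usi-dug
1. e -> o, i -> u / B C0 _: fires at position(s) 10, 14: telummakbudusudug
2. f -> v, s -> z, t -> d / V _ V: fires at position(s) 13: telummakbuduzudug
3. o -> e, u -> i / F C0 _: fires at position(s) 4: telimmakbuduzudug
4. o -> e, u -> i / F C0 _: no change
surface: telimmakbuduzudug

cell POLE=ak, GRD=ki, TOR=ol, KEL=ib:
underlying: telum-l-me-l-re
1. e -> o, i -> u / B C0 _: fires at position(s) 8: telumlmolre
2. f -> v, s -> z, t -> d / V _ V: no change
3. o -> e, u -> i / F C0 _: fires at position(s) 4: telimlmolre
4. o -> e, u -> i / F C0 _: fires at position(s) 8: telimlmelre
surface: telimlmelre

cell POLE=pa, GRD=un, TOR=ma, KEL=ne:
underlying: telum-fi-su-usi-ns
1. e -> o, i -> u / B C0 _: fires at position(s) 7, 12: telumfusuusuns
2. f -> v, s -> z, t -> d / V _ V: fires at position(s) 8, 11: telumfuzuuzuns
3. o -> e, u -> i / F C0 _: fires at position(s) 4: telimfuzuuzuns
4. o -> e, u -> i / F C0 _: fires at position(s) 7: telimfizuuzuns
surface: telimfizuuzuns


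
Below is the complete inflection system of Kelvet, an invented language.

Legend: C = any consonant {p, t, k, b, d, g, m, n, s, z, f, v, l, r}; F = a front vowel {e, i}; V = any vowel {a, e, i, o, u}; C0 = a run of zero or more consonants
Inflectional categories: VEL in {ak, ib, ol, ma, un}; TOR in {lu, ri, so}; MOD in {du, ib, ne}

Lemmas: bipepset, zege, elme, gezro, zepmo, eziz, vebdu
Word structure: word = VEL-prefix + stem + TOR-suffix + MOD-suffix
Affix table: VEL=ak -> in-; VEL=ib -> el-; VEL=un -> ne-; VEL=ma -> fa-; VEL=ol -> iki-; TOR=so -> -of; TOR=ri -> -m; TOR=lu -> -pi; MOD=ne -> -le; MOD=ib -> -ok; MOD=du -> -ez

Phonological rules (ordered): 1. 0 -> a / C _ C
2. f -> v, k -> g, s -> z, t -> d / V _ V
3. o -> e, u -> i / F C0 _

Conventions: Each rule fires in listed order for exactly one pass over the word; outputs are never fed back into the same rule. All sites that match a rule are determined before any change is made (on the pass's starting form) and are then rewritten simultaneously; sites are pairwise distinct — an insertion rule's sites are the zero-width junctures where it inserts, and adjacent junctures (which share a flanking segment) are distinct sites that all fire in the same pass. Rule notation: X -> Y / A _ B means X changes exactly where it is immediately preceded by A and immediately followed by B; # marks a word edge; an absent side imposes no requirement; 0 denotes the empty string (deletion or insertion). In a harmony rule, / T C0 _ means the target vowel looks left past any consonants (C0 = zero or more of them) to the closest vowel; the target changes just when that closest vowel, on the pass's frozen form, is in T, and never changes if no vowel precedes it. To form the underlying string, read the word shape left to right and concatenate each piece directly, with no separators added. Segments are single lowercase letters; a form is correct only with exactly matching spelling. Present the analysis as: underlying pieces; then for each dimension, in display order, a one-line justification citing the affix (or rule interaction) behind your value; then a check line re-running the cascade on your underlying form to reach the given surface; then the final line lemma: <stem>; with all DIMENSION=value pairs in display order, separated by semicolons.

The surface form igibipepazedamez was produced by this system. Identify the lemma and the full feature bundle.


underlying: iki-bipepset-m-ez
VEL=ol - signalled by the affix iki-
TOR=ri - signalled by the affix -m
MOD=du - signalled by the affix -ez
check: ikibipepsetmez -> ikibipepasetamez -> igibipepazedamez -> igibipepazedamez
lemma: bipepset; VEL=ol; TOR=ri; MOD=du


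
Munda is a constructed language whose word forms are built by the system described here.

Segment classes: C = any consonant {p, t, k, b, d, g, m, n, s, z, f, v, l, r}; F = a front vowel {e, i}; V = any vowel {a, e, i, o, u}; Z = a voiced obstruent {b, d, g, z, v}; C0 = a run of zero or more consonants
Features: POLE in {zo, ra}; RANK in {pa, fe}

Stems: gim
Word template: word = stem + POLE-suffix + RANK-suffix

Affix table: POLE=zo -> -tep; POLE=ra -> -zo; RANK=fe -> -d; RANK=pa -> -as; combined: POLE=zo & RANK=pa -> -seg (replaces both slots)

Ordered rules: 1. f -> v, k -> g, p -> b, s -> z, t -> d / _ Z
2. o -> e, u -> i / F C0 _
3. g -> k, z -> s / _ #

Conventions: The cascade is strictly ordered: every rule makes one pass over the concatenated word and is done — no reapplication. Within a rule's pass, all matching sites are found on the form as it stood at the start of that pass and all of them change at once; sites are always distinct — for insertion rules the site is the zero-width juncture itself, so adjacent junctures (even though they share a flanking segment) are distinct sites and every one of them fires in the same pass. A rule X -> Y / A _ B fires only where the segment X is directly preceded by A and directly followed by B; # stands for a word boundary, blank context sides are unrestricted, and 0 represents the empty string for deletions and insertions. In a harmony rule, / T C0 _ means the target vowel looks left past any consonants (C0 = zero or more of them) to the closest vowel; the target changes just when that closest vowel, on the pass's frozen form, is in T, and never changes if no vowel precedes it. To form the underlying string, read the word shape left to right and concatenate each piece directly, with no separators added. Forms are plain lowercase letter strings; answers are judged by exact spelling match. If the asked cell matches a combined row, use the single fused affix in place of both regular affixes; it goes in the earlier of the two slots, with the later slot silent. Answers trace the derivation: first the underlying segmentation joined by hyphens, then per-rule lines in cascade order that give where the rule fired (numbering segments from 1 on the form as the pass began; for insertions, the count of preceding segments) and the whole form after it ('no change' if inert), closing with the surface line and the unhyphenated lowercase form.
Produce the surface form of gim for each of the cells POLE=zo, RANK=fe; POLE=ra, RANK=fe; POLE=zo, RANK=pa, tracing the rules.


cell POLE=zo, RANK=fe:
underlying: gim-tep-d
1. f -> v, k -> g, p -> b, s -> z, t -> d / _ Z: fires at position(s) 6: gimtebd
2. o -> e, u -> i / F C0 _: no change
3. g -> k, z -> s / _ #: no change
surface: gimtebd

cell POLE=ra, RANK=fe:
underlying: gim-zo-d
1. f -> v, k -> g, p -> b, s -> z, t -> d / _ Z: no change
2. o -> e, u -> i / F C0 _: fires at position(s) 5: gimzed
3. g -> k, z -> s / _ #: no change
surface: gimzed

cell POLE=zo, RANK=pa:
underlying: gim-seg
1. f -> v, k -> g, p -> b, s -> z, t -> d / _ Z: no change
2. o -> e, u -> i / F C0 _: no change
3. g -> k, z -> s / _ #: fires at position(s) 6: gimsek
surface: gimsek


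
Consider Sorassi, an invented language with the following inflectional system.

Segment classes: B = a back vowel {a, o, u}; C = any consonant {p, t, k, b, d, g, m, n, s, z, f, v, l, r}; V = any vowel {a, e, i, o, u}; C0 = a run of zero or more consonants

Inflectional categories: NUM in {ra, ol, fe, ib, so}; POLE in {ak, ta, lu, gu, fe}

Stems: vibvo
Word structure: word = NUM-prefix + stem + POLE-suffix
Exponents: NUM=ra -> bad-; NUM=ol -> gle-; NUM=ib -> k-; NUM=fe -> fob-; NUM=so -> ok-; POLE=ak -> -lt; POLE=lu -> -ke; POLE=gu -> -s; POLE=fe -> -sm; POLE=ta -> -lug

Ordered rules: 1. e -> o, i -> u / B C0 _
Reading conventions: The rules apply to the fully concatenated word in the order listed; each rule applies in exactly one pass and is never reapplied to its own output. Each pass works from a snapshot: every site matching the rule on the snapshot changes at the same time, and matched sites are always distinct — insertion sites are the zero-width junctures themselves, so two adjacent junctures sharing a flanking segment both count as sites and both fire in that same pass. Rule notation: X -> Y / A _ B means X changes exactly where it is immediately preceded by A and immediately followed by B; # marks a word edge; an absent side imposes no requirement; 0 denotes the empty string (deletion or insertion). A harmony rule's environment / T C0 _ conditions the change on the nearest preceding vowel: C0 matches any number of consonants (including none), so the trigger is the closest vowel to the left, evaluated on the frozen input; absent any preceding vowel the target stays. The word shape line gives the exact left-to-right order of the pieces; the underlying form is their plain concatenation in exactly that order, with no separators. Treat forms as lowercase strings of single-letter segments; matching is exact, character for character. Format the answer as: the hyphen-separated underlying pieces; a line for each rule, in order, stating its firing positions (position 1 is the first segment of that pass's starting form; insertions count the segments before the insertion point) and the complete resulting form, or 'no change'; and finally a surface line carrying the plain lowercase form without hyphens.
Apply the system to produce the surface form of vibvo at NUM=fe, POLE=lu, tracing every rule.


underlying: fob-vibvo-ke
1. e -> o, i -> u / B C0 _: fires at position(s) 5, 10: fobvubvoko
surface: fobvubvoko
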